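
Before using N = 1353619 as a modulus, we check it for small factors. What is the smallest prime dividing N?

23

1353619 is odd.
Digit sum 28, not divisible by 3.
Ends in 9: not divisible by 5.
7: 1353619 = 7·193374 + 1
11: 1353619 = 11·123056 + 3
13: 1353619 = 13·104124 + 7
17: 1353619 = 17·79624 + 11
19: 1353619 = 19·71243 + 2
23: 1353619 = 23·58853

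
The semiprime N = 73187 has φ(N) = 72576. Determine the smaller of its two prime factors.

φ(n) = (p−1)(q−1) = n − (p+q) + 1, so p + q = 73187 − 72576 + 1 = 612.
p and q are the roots of t² − 612t + 73187 = 0.
Discriminant: 612² − 4·73187 = 374544 − 292748 = 81796; √81796 = 286.
q = (612 − 286)/2 = 163, p = (612 + 286)/2 = 449.
Check: 163 · 449 = 73187.

163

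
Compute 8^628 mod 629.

322

8^1 ≡ 8 (mod 629)
8^2 ≡ 8^2 = 64 ≡ 64 (mod 629)
8^4 ≡ 64^2 = 4096 ≡ 322 (mod 629)
8^8 ≡ 322^2 = 103684 ≡ 528 (mod 629)
8^16 ≡ 528^2 = 278784 ≡ 137 (mod 629)
8^32 ≡ 137^2 = 18769 ≡ 528 (mod 629)
8^64 ≡ 528^2 = 278784 ≡ 137 (mod 629)
8^128 ≡ 137^2 = 18769 ≡ 528 (mod 629)
8^256 ≡ 528^2 = 278784 ≡ 137 (mod 629)
8^512 ≡ 137^2 = 18769 ≡ 528 (mod 629)
628 = 512 + 64 + 32 + 16 + 4 in binary powers of 2.
So 8^628 ≡ 528 · 137 · 528 · 137 · 322 ≡ 322 (mod 629).
Since 322 ≠ 1, base 8 is a Fermat witness: 629 is composite.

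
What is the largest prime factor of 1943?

1943 = 29 · 67
67 is prime.
So 1943 = 29 · 67; the largest prime factor is 67.

67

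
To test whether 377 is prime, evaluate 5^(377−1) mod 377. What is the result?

326

5^1 ≡ 5 (mod 377)
5^2 ≡ 5^2 = 25 ≡ 25 (mod 377)
5^4 ≡ 25^2 = 625 ≡ 248 (mod 377)
5^8 ≡ 248^2 = 61504 ≡ 53 (mod 377)
5^16 ≡ 53^2 = 2809 ≡ 170 (mod 377)
5^32 ≡ 170^2 = 28900 ≡ 248 (mod 377)
5^64 ≡ 248^2 = 61504 ≡ 53 (mod 377)
5^128 ≡ 53^2 = 2809 ≡ 170 (mod 377)
5^256 ≡ 170^2 = 28900 ≡ 248 (mod 377)
376 = 256 + 64 + 32 + 16 + 8 in binary powers of 2.
So 5^376 ≡ 248 · 53 · 248 · 170 · 53 ≡ 326 (mod 377).
Since 326 ≠ 1, base 5 is a Fermat witness: 377 is composite.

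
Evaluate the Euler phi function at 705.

Factor: 705 = 3 · 5 · 47.
φ(705) = (3−1) · (5−1) · (47−1) = 2 · 4 · 46 = 368.

368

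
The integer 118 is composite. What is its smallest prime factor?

2

118 is even: 2 divides it.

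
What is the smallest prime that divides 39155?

39155 is odd.
Digit sum 23, not divisible by 3.
Ends in 5: divisible by 5.

5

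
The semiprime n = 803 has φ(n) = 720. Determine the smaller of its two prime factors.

φ(n) = (p−1)(q−1) = n − (p+q) + 1, so p + q = 803 − 720 + 1 = 84.
p and q are the roots of t² − 84t + 803 = 0.
Discriminant: 84² − 4·803 = 7056 − 3212 = 3844; √3844 = 62.
q = (84 − 62)/2 = 11, p = (84 + 62)/2 = 73.
Check: 11 · 73 = 803.

11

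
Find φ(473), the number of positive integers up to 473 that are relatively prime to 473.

420

Factor: 473 = 11 · 43.
φ(473) = (11−1) · (43−1) = 10 · 42 = 420.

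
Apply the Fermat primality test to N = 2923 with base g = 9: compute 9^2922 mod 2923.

9^1 ≡ 9 (mod 2923)
9^2 ≡ 9^2 = 81 ≡ 81 (mod 2923)
9^4 ≡ 81^2 = 6561 ≡ 715 (mod 2923)
9^8 ≡ 715^2 = 511225 ≡ 2623 (mod 2923)
9^16 ≡ 2623^2 = 6880129 ≡ 2310 (mod 2923)
9^32 ≡ 2310^2 = 5336100 ≡ 1625 (mod 2923)
9^64 ≡ 1625^2 = 2640625 ≡ 1156 (mod 2923)
9^128 ≡ 1156^2 = 1336336 ≡ 525 (mod 2923)
9^256 ≡ 525^2 = 275625 ≡ 863 (mod 2923)
9^512 ≡ 863^2 = 744769 ≡ 2327 (mod 2923)
9^1024 ≡ 2327^2 = 5414929 ≡ 1533 (mod 2923)
9^2048 ≡ 1533^2 = 2350089 ≡ 2920 (mod 2923)
2922 = 2048 + 512 + 256 + 64 + 32 + 8 + 2 in binary powers of 2.
So 9^2922 ≡ 2920 · 2327 · 863 · 1156 · 1625 · 2623 · 81 ≡ 417 (mod 2923).
Since 417 ≠ 1, base 9 is a Fermat witness: 2923 is composite.

417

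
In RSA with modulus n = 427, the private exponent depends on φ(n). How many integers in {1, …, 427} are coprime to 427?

Factor: 427 = 7 · 61.
φ(427) = (7−1) · (61−1) = 6 · 60 = 360.

360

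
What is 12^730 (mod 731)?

12^1 ≡ 12 (mod 731)
12^2 ≡ 12^2 = 144 ≡ 144 (mod 731)
12^4 ≡ 144^2 = 20736 ≡ 268 (mod 731)
12^8 ≡ 268^2 = 71824 ≡ 186 (mod 731)
12^16 ≡ 186^2 = 34596 ≡ 239 (mod 731)
12^32 ≡ 239^2 = 57121 ≡ 103 (mod 731)
12^64 ≡ 103^2 = 10609 ≡ 375 (mod 731)
12^128 ≡ 375^2 = 140625 ≡ 273 (mod 731)
12^256 ≡ 273^2 = 74529 ≡ 698 (mod 731)
12^512 ≡ 698^2 = 487204 ≡ 358 (mod 731)
730 = 512 + 128 + 64 + 16 + 8 + 2 in binary powers of 2.
So 12^730 ≡ 358 · 273 · 375 · 239 · 186 · 144 ≡ 196 (mod 731).
Since 196 ≠ 1, base 12 is a Fermat witness: 731 is composite.

196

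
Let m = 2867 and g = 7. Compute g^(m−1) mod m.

1021

7^1 ≡ 7 (mod 2867)
7^2 ≡ 7^2 = 49 ≡ 49 (mod 2867)
7^4 ≡ 49^2 = 2401 ≡ 2401 (mod 2867)
7^8 ≡ 2401^2 = 5764801 ≡ 2131 (mod 2867)
7^16 ≡ 2131^2 = 4541161 ≡ 2700 (mod 2867)
7^32 ≡ 2700^2 = 7290000 ≡ 2086 (mod 2867)
7^64 ≡ 2086^2 = 4351396 ≡ 2157 (mod 2867)
7^128 ≡ 2157^2 = 4652649 ≡ 2375 (mod 2867)
7^256 ≡ 2375^2 = 5640625 ≡ 1236 (mod 2867)
7^512 ≡ 1236^2 = 1527696 ≡ 2452 (mod 2867)
7^1024 ≡ 2452^2 = 6012304 ≡ 205 (mod 2867)
7^2048 ≡ 205^2 = 42025 ≡ 1887 (mod 2867)
2866 = 2048 + 512 + 256 + 32 + 16 + 2 in binary powers of 2.
So 7^2866 ≡ 1887 · 2452 · 1236 · 2086 · 2700 · 49 ≡ 1021 (mod 2867).
Since 1021 ≠ 1, base 7 is a Fermat witness: 2867 is composite.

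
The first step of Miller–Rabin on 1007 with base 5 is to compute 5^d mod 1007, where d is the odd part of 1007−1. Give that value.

1007 − 1 = 1006 = 2^1 · 503, so d = 503.
5^1 ≡ 5 (mod 1007)
5^2 ≡ 5^2 = 25 ≡ 25 (mod 1007)
5^4 ≡ 25^2 = 625 ≡ 625 (mod 1007)
5^8 ≡ 625^2 = 390625 ≡ 916 (mod 1007)
5^16 ≡ 916^2 = 839056 ≡ 225 (mod 1007)
5^32 ≡ 225^2 = 50625 ≡ 275 (mod 1007)
5^64 ≡ 275^2 = 75625 ≡ 100 (mod 1007)
5^128 ≡ 100^2 = 10000 ≡ 937 (mod 1007)
5^256 ≡ 937^2 = 877969 ≡ 872 (mod 1007)
503 = 256 + 128 + 64 + 32 + 16 + 4 + 2 + 1 in binary powers of 2.
So 5^503 ≡ 872 · 937 · 100 · 275 · 225 · 625 · 25 · 5 ≡ 137 (mod 1007).
Squaring chain: 137; never reaches −1, so base 5 is a Miller–Rabin witness that 1007 is composite.

137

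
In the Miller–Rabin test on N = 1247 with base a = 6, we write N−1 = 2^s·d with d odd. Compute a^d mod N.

1247 − 1 = 1246 = 2^1 · 623, so d = 623.
6^1 ≡ 6 (mod 1247)
6^2 ≡ 6^2 = 36 ≡ 36 (mod 1247)
6^4 ≡ 36^2 = 1296 ≡ 49 (mod 1247)
6^8 ≡ 49^2 = 2401 ≡ 1154 (mod 1247)
6^16 ≡ 1154^2 = 1331716 ≡ 1167 (mod 1247)
6^32 ≡ 1167^2 = 1361889 ≡ 165 (mod 1247)
6^64 ≡ 165^2 = 27225 ≡ 1038 (mod 1247)
6^128 ≡ 1038^2 = 1077444 ≡ 36 (mod 1247)
6^256 ≡ 36^2 = 1296 ≡ 49 (mod 1247)
6^512 ≡ 49^2 = 2401 ≡ 1154 (mod 1247)
623 = 512 + 64 + 32 + 8 + 4 + 2 + 1 in binary powers of 2.
So 6^623 ≡ 1154 · 1038 · 165 · 1154 · 49 · 36 · 6 ≡ 724 (mod 1247).
Squaring chain: 724; never reaches −1, so base 6 is a Miller–Rabin witness that 1247 is composite.

724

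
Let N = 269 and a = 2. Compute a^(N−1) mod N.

2^1 ≡ 2 (mod 269)
2^2 ≡ 2^2 = 4 ≡ 4 (mod 269)
2^4 ≡ 4^2 = 16 ≡ 16 (mod 269)
2^8 ≡ 16^2 = 256 ≡ 256 (mod 269)
2^16 ≡ 256^2 = 65536 ≡ 169 (mod 269)
2^32 ≡ 169^2 = 28561 ≡ 47 (mod 269)
2^64 ≡ 47^2 = 2209 ≡ 57 (mod 269)
2^128 ≡ 57^2 = 3249 ≡ 21 (mod 269)
2^256 ≡ 21^2 = 441 ≡ 172 (mod 269)
268 = 256 + 8 + 4 in binary powers of 2.
So 2^268 ≡ 172 · 256 · 16 ≡ 1 (mod 269).
Since the result is 1, base 2 gives no evidence that 269 is composite.

1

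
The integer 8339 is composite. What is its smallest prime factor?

8339 is odd.
Digit sum 23, not divisible by 3.
Ends in 9: not divisible by 5.
7: 8339 = 7·1191 + 2
11: 8339 = 11·758 + 1
13: 8339 = 13·641 + 6
17: 8339 = 17·490 + 9
19: 8339 = 19·438 + 17
23: 8339 = 23·362 + 13
29: 8339 = 29·287 + 16
31: 8339 = 31·269

31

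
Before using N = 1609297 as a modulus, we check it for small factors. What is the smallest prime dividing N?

1609297 is odd.
Digit sum 34, not divisible by 3.
Ends in 7: not divisible by 5.
7: 1609297 = 7·229899 + 4
11: 1609297 = 11·146299 + 8
13: 1609297 = 13·123792 + 1
17: 1609297 = 17·94664 + 9
19: 1609297 = 19·84699 + 16
23: 1609297 = 23·69969 + 10
29: 1609297 = 29·55493

29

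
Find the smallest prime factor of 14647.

97

14647 is odd.
Digit sum 22, not divisible by 3.
Ends in 7: not divisible by 5.
7: 14647 = 7·2092 + 3
11: 14647 = 11·1331 + 6
13: 14647 = 13·1126 + 9
17: 14647 = 17·861 + 10
19: 14647 = 19·770 + 17
23: 14647 = 23·636 + 19
29: 14647 = 29·505 + 2
31: 14647 = 31·472 + 15
37: 14647 = 37·395 + 32
41: 14647 = 41·357 + 10
43: 14647 = 43·340 + 27
47: 14647 = 47·311 + 30
53: 14647 = 53·276 + 19
59: 14647 = 59·248 + 15
61: 14647 = 61·240 + 7
67: 14647 = 67·218 + 41
71: 14647 = 71·206 + 21
73: 14647 = 73·200 + 47
79: 14647 = 79·185 + 32
83: 14647 = 83·176 + 39
89: 14647 = 89·164 + 51
97: 14647 = 97·151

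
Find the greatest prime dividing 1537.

1537 = 29 · 53
53 is prime.
So 1537 = 29 · 53; the largest prime factor is 53.

53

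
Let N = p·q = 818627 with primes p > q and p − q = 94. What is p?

953

Since p = q + 94, we have 818627 = q(q + 94), so q² + 94q − 818627 = 0.
Discriminant: 94² + 4·818627 = 8836 + 3274508 = 3283344; √3283344 = 1812.
q = (−94 + 1812)/2 = 859, and p = q + 94 = 953.
Check: 859 · 953 = 818627.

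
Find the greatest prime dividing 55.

11

55 = 5 · 11
11 is prime.
So 55 = 5 · 11; the largest prime factor is 11.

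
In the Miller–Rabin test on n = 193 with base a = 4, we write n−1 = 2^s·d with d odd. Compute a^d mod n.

193 − 1 = 192 = 2^6 · 3, so d = 3.
4^1 ≡ 4 (mod 193)
4^2 ≡ 4^2 = 16 ≡ 16 (mod 193)
3 = 2 + 1 in binary powers of 2.
So 4^3 ≡ 16 · 4 ≡ 64 (mod 193).
Squaring chain: 64 → 43 → 112 → 192 → 1 → 1; reaches −1, so base 4 does not prove 193 composite.

64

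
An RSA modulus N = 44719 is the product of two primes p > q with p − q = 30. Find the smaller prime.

Since p = q + 30, we have 44719 = q(q + 30), so q² + 30q − 44719 = 0.
Discriminant: 30² + 4·44719 = 900 + 178876 = 179776; √179776 = 424.
q = (−30 + 424)/2 = 197, and p = q + 30 = 227.
Check: 197 · 227 = 44719.

197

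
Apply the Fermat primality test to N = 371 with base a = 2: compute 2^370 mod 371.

170

2^1 ≡ 2 (mod 371)
2^2 ≡ 2^2 = 4 ≡ 4 (mod 371)
2^4 ≡ 4^2 = 16 ≡ 16 (mod 371)
2^8 ≡ 16^2 = 256 ≡ 256 (mod 371)
2^16 ≡ 256^2 = 65536 ≡ 240 (mod 371)
2^32 ≡ 240^2 = 57600 ≡ 95 (mod 371)
2^64 ≡ 95^2 = 9025 ≡ 121 (mod 371)
2^128 ≡ 121^2 = 14641 ≡ 172 (mod 371)
2^256 ≡ 172^2 = 29584 ≡ 275 (mod 371)
370 = 256 + 64 + 32 + 16 + 2 in binary powers of 2.
So 2^370 ≡ 275 · 121 · 95 · 240 · 4 ≡ 170 (mod 371).
Since 170 ≠ 1, base 2 is a Fermat witness: 371 is composite.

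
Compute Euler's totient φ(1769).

Factor: 1769 = 29 · 61.
φ(1769) = (29−1) · (61−1) = 28 · 60 = 1680.

1680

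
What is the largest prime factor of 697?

41

697 = 17 · 41
41 is prime.
So 697 = 17 · 41; the largest prime factor is 41.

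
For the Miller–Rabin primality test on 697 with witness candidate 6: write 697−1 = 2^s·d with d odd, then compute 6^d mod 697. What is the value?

439

697 − 1 = 696 = 2^3 · 87, so d = 87.
6^1 ≡ 6 (mod 697)
6^2 ≡ 6^2 = 36 ≡ 36 (mod 697)
6^4 ≡ 36^2 = 1296 ≡ 599 (mod 697)
6^8 ≡ 599^2 = 358801 ≡ 543 (mod 697)
6^16 ≡ 543^2 = 294849 ≡ 18 (mod 697)
6^32 ≡ 18^2 = 324 ≡ 324 (mod 697)
6^64 ≡ 324^2 = 104976 ≡ 426 (mod 697)
87 = 64 + 16 + 4 + 2 + 1 in binary powers of 2.
So 6^87 ≡ 426 · 18 · 599 · 36 · 6 ≡ 439 (mod 697).
Squaring chain: 439 → 349 → 523; never reaches −1, so base 6 is a Miller–Rabin witness that 697 is composite.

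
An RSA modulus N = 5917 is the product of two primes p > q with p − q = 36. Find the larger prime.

Since p = q + 36, we have 5917 = q(q + 36), so q² + 36q − 5917 = 0.
Discriminant: 36² + 4·5917 = 1296 + 23668 = 24964; √24964 = 158.
q = (−36 + 158)/2 = 61, and p = q + 36 = 97.
Check: 61 · 97 = 5917.

97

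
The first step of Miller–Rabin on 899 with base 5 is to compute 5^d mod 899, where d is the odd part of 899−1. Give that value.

899 − 1 = 898 = 2^1 · 449, so d = 449.
5^1 ≡ 5 (mod 899)
5^2 ≡ 5^2 = 25 ≡ 25 (mod 899)
5^4 ≡ 25^2 = 625 ≡ 625 (mod 899)
5^8 ≡ 625^2 = 390625 ≡ 459 (mod 899)
5^16 ≡ 459^2 = 210681 ≡ 315 (mod 899)
5^32 ≡ 315^2 = 99225 ≡ 335 (mod 899)
5^64 ≡ 335^2 = 112225 ≡ 749 (mod 899)
5^128 ≡ 749^2 = 561001 ≡ 25 (mod 899)
5^256 ≡ 25^2 = 625 ≡ 625 (mod 899)
449 = 256 + 128 + 64 + 1 in binary powers of 2.
So 5^449 ≡ 625 · 25 · 749 · 5 ≡ 614 (mod 899).
Squaring chain: 614; never reaches −1, so base 5 is a Miller–Rabin witness that 899 is composite.

614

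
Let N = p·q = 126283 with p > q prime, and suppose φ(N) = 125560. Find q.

293

φ(n) = (p−1)(q−1) = n − (p+q) + 1, so p + q = 126283 − 125560 + 1 = 724.
p and q are the roots of t² − 724t + 126283 = 0.
Discriminant: 724² − 4·126283 = 524176 − 505132 = 19044; √19044 = 138.
q = (724 − 138)/2 = 293, p = (724 + 138)/2 = 431.
Check: 293 · 431 = 126283.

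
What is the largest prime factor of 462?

462 = 2 · 231
231 = 3 · 77
77 = 7 · 11
11 is prime.
So 462 = 2 · 3 · 7 · 11; the largest prime factor is 11.

11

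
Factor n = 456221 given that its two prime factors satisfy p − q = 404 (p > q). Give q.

503

Since p = q + 404, we have 456221 = q(q + 404), so q² + 404q − 456221 = 0.
Discriminant: 404² + 4·456221 = 163216 + 1824884 = 1988100; √1988100 = 1410.
q = (−404 + 1410)/2 = 503, and p = q + 404 = 907.
Check: 503 · 907 = 456221.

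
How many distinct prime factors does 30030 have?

30030 = 2 · 15015
15015 = 3 · 5005
5005 = 5 · 1001
1001 = 7 · 143
143 = 11 · 13
30030 = 2 · 3 · 5 · 7 · 11 · 13, which has 6 distinct prime factors.

6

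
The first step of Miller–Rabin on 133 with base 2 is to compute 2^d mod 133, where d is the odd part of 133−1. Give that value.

133 − 1 = 132 = 2^2 · 33, so d = 33.
2^1 ≡ 2 (mod 133)
2^2 ≡ 2^2 = 4 ≡ 4 (mod 133)
2^4 ≡ 4^2 = 16 ≡ 16 (mod 133)
2^8 ≡ 16^2 = 256 ≡ 123 (mod 133)
2^16 ≡ 123^2 = 15129 ≡ 100 (mod 133)
2^32 ≡ 100^2 = 10000 ≡ 25 (mod 133)
33 = 32 + 1 in binary powers of 2.
So 2^33 ≡ 25 · 2 ≡ 50 (mod 133).
Squaring chain: 50 → 106; never reaches −1, so base 2 is a Miller–Rabin witness that 133 is composite.

50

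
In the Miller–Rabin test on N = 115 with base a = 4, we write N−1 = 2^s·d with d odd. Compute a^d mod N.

115 − 1 = 114 = 2^1 · 57, so d = 57.
4^1 ≡ 4 (mod 115)
4^2 ≡ 4^2 = 16 ≡ 16 (mod 115)
4^4 ≡ 16^2 = 256 ≡ 26 (mod 115)
4^8 ≡ 26^2 = 676 ≡ 101 (mod 115)
4^16 ≡ 101^2 = 10201 ≡ 81 (mod 115)
4^32 ≡ 81^2 = 6561 ≡ 6 (mod 115)
57 = 32 + 16 + 8 + 1 in binary powers of 2.
So 4^57 ≡ 6 · 81 · 101 · 4 ≡ 39 (mod 115).
Squaring chain: 39; never reaches −1, so base 4 is a Miller–Rabin witness that 115 is composite.

39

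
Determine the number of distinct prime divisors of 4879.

3

4879 = 7 · 697
697 = 17 · 41
4879 = 7 · 17 · 41, which has 3 distinct prime factors.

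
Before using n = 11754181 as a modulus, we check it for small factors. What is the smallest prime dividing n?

53

11754181 is odd.
Digit sum 28, not divisible by 3.
Ends in 1: not divisible by 5.
7: 11754181 = 7·1679168 + 5
11: 11754181 = 11·1068561 + 10
13: 11754181 = 13·904167 + 10
17: 11754181 = 17·691422 + 7
19: 11754181 = 19·618641 + 2
23: 11754181 = 23·511051 + 8
29: 11754181 = 29·405316 + 17
31: 11754181 = 31·379167 + 4
37: 11754181 = 37·317680 + 21
41: 11754181 = 41·286687 + 14
43: 11754181 = 43·273353 + 2
47: 11754181 = 47·250088 + 45
53: 11754181 = 53·221777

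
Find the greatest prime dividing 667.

667 = 23 · 29
29 is prime.
So 667 = 23 · 29; the largest prime factor is 29.

29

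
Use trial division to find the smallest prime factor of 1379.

7

1379 is odd.
Digit sum 20, not divisible by 3.
Ends in 9: not divisible by 5.
7: 1379 = 7·197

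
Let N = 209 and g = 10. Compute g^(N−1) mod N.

199

10^1 ≡ 10 (mod 209)
10^2 ≡ 10^2 = 100 ≡ 100 (mod 209)
10^4 ≡ 100^2 = 10000 ≡ 177 (mod 209)
10^8 ≡ 177^2 = 31329 ≡ 188 (mod 209)
10^16 ≡ 188^2 = 35344 ≡ 23 (mod 209)
10^32 ≡ 23^2 = 529 ≡ 111 (mod 209)
10^64 ≡ 111^2 = 12321 ≡ 199 (mod 209)
10^128 ≡ 199^2 = 39601 ≡ 100 (mod 209)
208 = 128 + 64 + 16 in binary powers of 2.
So 10^208 ≡ 100 · 199 · 23 ≡ 199 (mod 209).
Since 199 ≠ 1, base 10 is a Fermat witness: 209 is composite.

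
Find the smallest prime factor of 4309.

31

4309 is odd.
Digit sum 16, not divisible by 3.
Ends in 9: not divisible by 5.
7: 4309 = 7·615 + 4
11: 4309 = 11·391 + 8
13: 4309 = 13·331 + 6
17: 4309 = 17·253 + 8
19: 4309 = 19·226 + 15
23: 4309 = 23·187 + 8
29: 4309 = 29·148 + 17
31: 4309 = 31·139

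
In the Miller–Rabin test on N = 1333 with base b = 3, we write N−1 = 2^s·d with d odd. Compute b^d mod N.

1333 − 1 = 1332 = 2^2 · 333, so d = 333.
3^1 ≡ 3 (mod 1333)
3^2 ≡ 3^2 = 9 ≡ 9 (mod 1333)
3^4 ≡ 9^2 = 81 ≡ 81 (mod 1333)
3^8 ≡ 81^2 = 6561 ≡ 1229 (mod 1333)
3^16 ≡ 1229^2 = 1510441 ≡ 152 (mod 1333)
3^32 ≡ 152^2 = 23104 ≡ 443 (mod 1333)
3^64 ≡ 443^2 = 196249 ≡ 298 (mod 1333)
3^128 ≡ 298^2 = 88804 ≡ 826 (mod 1333)
3^256 ≡ 826^2 = 682276 ≡ 1113 (mod 1333)
333 = 256 + 64 + 8 + 4 + 1 in binary powers of 2.
So 3^333 ≡ 1113 · 298 · 1229 · 81 · 3 ≡ 1298 (mod 1333).
Squaring chain: 1298 → 1225; never reaches −1, so base 3 is a Miller–Rabin witness that 1333 is composite.

1298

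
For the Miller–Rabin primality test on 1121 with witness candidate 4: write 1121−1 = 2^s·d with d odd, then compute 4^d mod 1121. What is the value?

556

1121 − 1 = 1120 = 2^5 · 35, so d = 35.
4^1 ≡ 4 (mod 1121)
4^2 ≡ 4^2 = 16 ≡ 16 (mod 1121)
4^4 ≡ 16^2 = 256 ≡ 256 (mod 1121)
4^8 ≡ 256^2 = 65536 ≡ 518 (mod 1121)
4^16 ≡ 518^2 = 268324 ≡ 405 (mod 1121)
4^32 ≡ 405^2 = 164025 ≡ 359 (mod 1121)
35 = 32 + 2 + 1 in binary powers of 2.
So 4^35 ≡ 359 · 16 · 4 ≡ 556 (mod 1121).
Squaring chain: 556 → 861 → 340 → 137 → 833; never reaches −1, so base 4 is a Miller–Rabin witness that 1121 is composite.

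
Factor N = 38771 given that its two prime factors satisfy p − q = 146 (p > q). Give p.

283

Since p = q + 146, we have 38771 = q(q + 146), so q² + 146q − 38771 = 0.
Discriminant: 146² + 4·38771 = 21316 + 155084 = 176400; √176400 = 420.
q = (−146 + 420)/2 = 137, and p = q + 146 = 283.
Check: 137 · 283 = 38771.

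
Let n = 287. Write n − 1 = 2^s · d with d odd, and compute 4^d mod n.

287 − 1 = 286 = 2^1 · 143, so d = 143.
4^1 ≡ 4 (mod 287)
4^2 ≡ 4^2 = 16 ≡ 16 (mod 287)
4^4 ≡ 16^2 = 256 ≡ 256 (mod 287)
4^8 ≡ 256^2 = 65536 ≡ 100 (mod 287)
4^16 ≡ 100^2 = 10000 ≡ 242 (mod 287)
4^32 ≡ 242^2 = 58564 ≡ 16 (mod 287)
4^64 ≡ 16^2 = 256 ≡ 256 (mod 287)
4^128 ≡ 256^2 = 65536 ≡ 100 (mod 287)
143 = 128 + 8 + 4 + 2 + 1 in binary powers of 2.
So 4^143 ≡ 100 · 100 · 256 · 16 · 4 ≡ 23 (mod 287).
Squaring chain: 23; never reaches −1, so base 4 is a Miller–Rabin witness that 287 is composite.

23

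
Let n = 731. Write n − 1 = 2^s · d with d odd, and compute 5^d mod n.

731 − 1 = 730 = 2^1 · 365, so d = 365.
5^1 ≡ 5 (mod 731)
5^2 ≡ 5^2 = 25 ≡ 25 (mod 731)
5^4 ≡ 25^2 = 625 ≡ 625 (mod 731)
5^8 ≡ 625^2 = 390625 ≡ 271 (mod 731)
5^16 ≡ 271^2 = 73441 ≡ 341 (mod 731)
5^32 ≡ 341^2 = 116281 ≡ 52 (mod 731)
5^64 ≡ 52^2 = 2704 ≡ 511 (mod 731)
5^128 ≡ 511^2 = 261121 ≡ 154 (mod 731)
5^256 ≡ 154^2 = 23716 ≡ 324 (mod 731)
365 = 256 + 64 + 32 + 8 + 4 + 1 in binary powers of 2.
So 5^365 ≡ 324 · 511 · 52 · 271 · 625 · 5 ≡ 632 (mod 731).
Squaring chain: 632; never reaches −1, so base 5 is a Miller–Rabin witness that 731 is composite.

632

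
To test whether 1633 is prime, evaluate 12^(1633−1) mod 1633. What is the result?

841

12^1 ≡ 12 (mod 1633)
12^2 ≡ 12^2 = 144 ≡ 144 (mod 1633)
12^4 ≡ 144^2 = 20736 ≡ 1140 (mod 1633)
12^8 ≡ 1140^2 = 1299600 ≡ 1365 (mod 1633)
12^16 ≡ 1365^2 = 1863225 ≡ 1605 (mod 1633)
12^32 ≡ 1605^2 = 2576025 ≡ 784 (mod 1633)
12^64 ≡ 784^2 = 614656 ≡ 648 (mod 1633)
12^128 ≡ 648^2 = 419904 ≡ 223 (mod 1633)
12^256 ≡ 223^2 = 49729 ≡ 739 (mod 1633)
12^512 ≡ 739^2 = 546121 ≡ 699 (mod 1633)
12^1024 ≡ 699^2 = 488601 ≡ 334 (mod 1633)
1632 = 1024 + 512 + 64 + 32 in binary powers of 2.
So 12^1632 ≡ 334 · 699 · 648 · 784 ≡ 841 (mod 1633).
Since 841 ≠ 1, base 12 is a Fermat witness: 1633 is composite.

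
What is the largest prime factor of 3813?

3813 = 3 · 1271
1271 = 31 · 41
41 is prime.
So 3813 = 3 · 31 · 41; the largest prime factor is 41.

41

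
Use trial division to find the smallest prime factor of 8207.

8207 is odd.
Digit sum 17, not divisible by 3.
Ends in 7: not divisible by 5.
7: 8207 = 7·1172 + 3
11: 8207 = 11·746 + 1
13: 8207 = 13·631 + 4
17: 8207 = 17·482 + 13
19: 8207 = 19·431 + 18
23: 8207 = 23·356 + 19
29: 8207 = 29·283

29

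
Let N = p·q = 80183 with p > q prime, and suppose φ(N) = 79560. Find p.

φ(n) = (p−1)(q−1) = n − (p+q) + 1, so p + q = 80183 − 79560 + 1 = 624.
p and q are the roots of t² − 624t + 80183 = 0.
Discriminant: 624² − 4·80183 = 389376 − 320732 = 68644; √68644 = 262.
q = (624 − 262)/2 = 181, p = (624 + 262)/2 = 443.
Check: 181 · 443 = 80183.

443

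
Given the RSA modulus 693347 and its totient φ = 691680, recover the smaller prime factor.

φ(n) = (p−1)(q−1) = n − (p+q) + 1, so p + q = 693347 − 691680 + 1 = 1668.
p and q are the roots of t² − 1668t + 693347 = 0.
Discriminant: 1668² − 4·693347 = 2782224 − 2773388 = 8836; √8836 = 94.
q = (1668 − 94)/2 = 787, p = (1668 + 94)/2 = 881.
Check: 787 · 881 = 693347.

787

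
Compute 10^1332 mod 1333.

686

10^1 ≡ 10 (mod 1333)
10^2 ≡ 10^2 = 100 ≡ 100 (mod 1333)
10^4 ≡ 100^2 = 10000 ≡ 669 (mod 1333)
10^8 ≡ 669^2 = 447561 ≡ 1006 (mod 1333)
10^16 ≡ 1006^2 = 1012036 ≡ 289 (mod 1333)
10^32 ≡ 289^2 = 83521 ≡ 875 (mod 1333)
10^64 ≡ 875^2 = 765625 ≡ 483 (mod 1333)
10^128 ≡ 483^2 = 233289 ≡ 14 (mod 1333)
10^256 ≡ 14^2 = 196 ≡ 196 (mod 1333)
10^512 ≡ 196^2 = 38416 ≡ 1092 (mod 1333)
10^1024 ≡ 1092^2 = 1192464 ≡ 762 (mod 1333)
1332 = 1024 + 256 + 32 + 16 + 4 in binary powers of 2.
So 10^1332 ≡ 762 · 196 · 875 · 289 · 669 ≡ 686 (mod 1333).
Since 686 ≠ 1, base 10 is a Fermat witness: 1333 is composite.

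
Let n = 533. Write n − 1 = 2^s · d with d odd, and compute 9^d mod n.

533 − 1 = 532 = 2^2 · 133, so d = 133.
9^1 ≡ 9 (mod 533)
9^2 ≡ 9^2 = 81 ≡ 81 (mod 533)
9^4 ≡ 81^2 = 6561 ≡ 165 (mod 533)
9^8 ≡ 165^2 = 27225 ≡ 42 (mod 533)
9^16 ≡ 42^2 = 1764 ≡ 165 (mod 533)
9^32 ≡ 165^2 = 27225 ≡ 42 (mod 533)
9^64 ≡ 42^2 = 1764 ≡ 165 (mod 533)
9^128 ≡ 165^2 = 27225 ≡ 42 (mod 533)
133 = 128 + 4 + 1 in binary powers of 2.
So 9^133 ≡ 42 · 165 · 9 ≡ 9 (mod 533).
Squaring chain: 9 → 81; never reaches −1, so base 9 is a Miller–Rabin witness that 533 is composite.

9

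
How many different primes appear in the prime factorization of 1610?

1610 = 2 · 805
805 = 5 · 161
161 = 7 · 23
1610 = 2 · 5 · 7 · 23, which has 4 distinct prime factors.

4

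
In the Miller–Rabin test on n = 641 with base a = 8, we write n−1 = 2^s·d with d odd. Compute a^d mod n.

641 − 1 = 640 = 2^7 · 5, so d = 5.
8^1 ≡ 8 (mod 641)
8^2 ≡ 8^2 = 64 ≡ 64 (mod 641)
8^4 ≡ 64^2 = 4096 ≡ 250 (mod 641)
5 = 4 + 1 in binary powers of 2.
So 8^5 ≡ 250 · 8 ≡ 77 (mod 641).
Squaring chain: 77 → 160 → 601 → 318 → 487 → 640 → 1; reaches −1, so base 8 does not prove 641 composite.

77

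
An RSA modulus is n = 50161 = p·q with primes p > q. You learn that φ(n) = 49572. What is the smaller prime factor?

103

φ(n) = (p−1)(q−1) = n − (p+q) + 1, so p + q = 50161 − 49572 + 1 = 590.
p and q are the roots of t² − 590t + 50161 = 0.
Discriminant: 590² − 4·50161 = 348100 − 200644 = 147456; √147456 = 384.
q = (590 − 384)/2 = 103, p = (590 + 384)/2 = 487.
Check: 103 · 487 = 50161.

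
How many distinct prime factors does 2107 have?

2107 = 7^2 · 43
2107 = 7^2 · 43, which has 2 distinct prime factors.

2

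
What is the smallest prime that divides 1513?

17

1513 is odd.
Digit sum 10, not divisible by 3.
Ends in 3: not divisible by 5.
7: 1513 = 7·216 + 1
11: 1513 = 11·137 + 6
13: 1513 = 13·116 + 5
17: 1513 = 17·89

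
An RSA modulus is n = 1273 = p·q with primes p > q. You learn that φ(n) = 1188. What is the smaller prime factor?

φ(n) = (p−1)(q−1) = n − (p+q) + 1, so p + q = 1273 − 1188 + 1 = 86.
p and q are the roots of t² − 86t + 1273 = 0.
Discriminant: 86² − 4·1273 = 7396 − 5092 = 2304; √2304 = 48.
q = (86 − 48)/2 = 19, p = (86 + 48)/2 = 67.
Check: 19 · 67 = 1273.

19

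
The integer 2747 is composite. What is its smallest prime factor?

2747 is odd.
Digit sum 20, not divisible by 3.
Ends in 7: not divisible by 5.
7: 2747 = 7·392 + 3
11: 2747 = 11·249 + 8
13: 2747 = 13·211 + 4
17: 2747 = 17·161 + 10
19: 2747 = 19·144 + 11
23: 2747 = 23·119 + 10
29: 2747 = 29·94 + 21
31: 2747 = 31·88 + 19
37: 2747 = 37·74 + 9
41: 2747 = 41·67

41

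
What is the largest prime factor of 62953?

62953 = 11 · 5723
5723 = 59 · 97
97 is prime.
So 62953 = 11 · 59 · 97; the largest prime factor is 97.

97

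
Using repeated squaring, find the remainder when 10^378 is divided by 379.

10^1 ≡ 10 (mod 379)
10^2 ≡ 10^2 = 100 ≡ 100 (mod 379)
10^4 ≡ 100^2 = 10000 ≡ 146 (mod 379)
10^8 ≡ 146^2 = 21316 ≡ 92 (mod 379)
10^16 ≡ 92^2 = 8464 ≡ 126 (mod 379)
10^32 ≡ 126^2 = 15876 ≡ 337 (mod 379)
10^64 ≡ 337^2 = 113569 ≡ 248 (mod 379)
10^128 ≡ 248^2 = 61504 ≡ 106 (mod 379)
10^256 ≡ 106^2 = 11236 ≡ 245 (mod 379)
378 = 256 + 64 + 32 + 16 + 8 + 2 in binary powers of 2.
So 10^378 ≡ 245 · 248 · 337 · 126 · 92 · 100 ≡ 1 (mod 379).
Since the result is 1, base 10 gives no evidence that 379 is composite.

1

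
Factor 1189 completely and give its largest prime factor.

1189 = 29 · 41
41 is prime.
So 1189 = 29 · 41; the largest prime factor is 41.

41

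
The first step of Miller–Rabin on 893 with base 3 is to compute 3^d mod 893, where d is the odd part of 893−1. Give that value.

173

893 − 1 = 892 = 2^2 · 223, so d = 223.
3^1 ≡ 3 (mod 893)
3^2 ≡ 3^2 = 9 ≡ 9 (mod 893)
3^4 ≡ 9^2 = 81 ≡ 81 (mod 893)
3^8 ≡ 81^2 = 6561 ≡ 310 (mod 893)
3^16 ≡ 310^2 = 96100 ≡ 549 (mod 893)
3^32 ≡ 549^2 = 301401 ≡ 460 (mod 893)
3^64 ≡ 460^2 = 211600 ≡ 852 (mod 893)
3^128 ≡ 852^2 = 725904 ≡ 788 (mod 893)
223 = 128 + 64 + 16 + 8 + 4 + 2 + 1 in binary powers of 2.
So 3^223 ≡ 788 · 852 · 549 · 310 · 81 · 9 · 3 ≡ 173 (mod 893).
Squaring chain: 173 → 460; never reaches −1, so base 3 is a Miller–Rabin witness that 893 is composite.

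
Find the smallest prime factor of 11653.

11653 is odd.
Digit sum 16, not divisible by 3.
Ends in 3: not divisible by 5.
7: 11653 = 7·1664 + 5
11: 11653 = 11·1059 + 4
13: 11653 = 13·896 + 5
17: 11653 = 17·685 + 8
19: 11653 = 19·613 + 6
23: 11653 = 23·506 + 15
29: 11653 = 29·401 + 24
31: 11653 = 31·375 + 28
37: 11653 = 37·314 + 35
41: 11653 = 41·284 + 9
43: 11653 = 43·271

43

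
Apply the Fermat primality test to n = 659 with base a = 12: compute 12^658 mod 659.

1

12^1 ≡ 12 (mod 659)
12^2 ≡ 12^2 = 144 ≡ 144 (mod 659)
12^4 ≡ 144^2 = 20736 ≡ 307 (mod 659)
12^8 ≡ 307^2 = 94249 ≡ 12 (mod 659)
12^16 ≡ 12^2 = 144 ≡ 144 (mod 659)
12^32 ≡ 144^2 = 20736 ≡ 307 (mod 659)
12^64 ≡ 307^2 = 94249 ≡ 12 (mod 659)
12^128 ≡ 12^2 = 144 ≡ 144 (mod 659)
12^256 ≡ 144^2 = 20736 ≡ 307 (mod 659)
12^512 ≡ 307^2 = 94249 ≡ 12 (mod 659)
658 = 512 + 128 + 16 + 2 in binary powers of 2.
So 12^658 ≡ 12 · 144 · 144 · 144 ≡ 1 (mod 659).
Since the result is 1, base 12 gives no evidence that 659 is composite.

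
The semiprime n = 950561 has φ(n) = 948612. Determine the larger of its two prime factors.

983

φ(n) = (p−1)(q−1) = n − (p+q) + 1, so p + q = 950561 − 948612 + 1 = 1950.
p and q are the roots of t² − 1950t + 950561 = 0.
Discriminant: 1950² − 4·950561 = 3802500 − 3802244 = 256; √256 = 16.
q = (1950 − 16)/2 = 967, p = (1950 + 16)/2 = 983.
Check: 967 · 983 = 950561.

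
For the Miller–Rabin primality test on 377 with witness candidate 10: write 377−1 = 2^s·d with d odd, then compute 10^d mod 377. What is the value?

377 − 1 = 376 = 2^3 · 47, so d = 47.
10^1 ≡ 10 (mod 377)
10^2 ≡ 10^2 = 100 ≡ 100 (mod 377)
10^4 ≡ 100^2 = 10000 ≡ 198 (mod 377)
10^8 ≡ 198^2 = 39204 ≡ 373 (mod 377)
10^16 ≡ 373^2 = 139129 ≡ 16 (mod 377)
10^32 ≡ 16^2 = 256 ≡ 256 (mod 377)
47 = 32 + 8 + 4 + 2 + 1 in binary powers of 2.
So 10^47 ≡ 256 · 373 · 198 · 100 · 10 ≡ 108 (mod 377).
Squaring chain: 108 → 354 → 152; never reaches −1, so base 10 is a Miller–Rabin witness that 377 is composite.

108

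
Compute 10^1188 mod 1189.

10^1 ≡ 10 (mod 1189)
10^2 ≡ 10^2 = 100 ≡ 100 (mod 1189)
10^4 ≡ 100^2 = 10000 ≡ 488 (mod 1189)
10^8 ≡ 488^2 = 238144 ≡ 344 (mod 1189)
10^16 ≡ 344^2 = 118336 ≡ 625 (mod 1189)
10^32 ≡ 625^2 = 390625 ≡ 633 (mod 1189)
10^64 ≡ 633^2 = 400689 ≡ 1185 (mod 1189)
10^128 ≡ 1185^2 = 1404225 ≡ 16 (mod 1189)
10^256 ≡ 16^2 = 256 ≡ 256 (mod 1189)
10^512 ≡ 256^2 = 65536 ≡ 141 (mod 1189)
10^1024 ≡ 141^2 = 19881 ≡ 857 (mod 1189)
1188 = 1024 + 128 + 32 + 4 in binary powers of 2.
So 10^1188 ≡ 857 · 16 · 633 · 488 ≡ 426 (mod 1189).
Since 426 ≠ 1, base 10 is a Fermat witness: 1189 is composite.

426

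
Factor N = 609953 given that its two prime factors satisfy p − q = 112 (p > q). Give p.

839

Since p = q + 112, we have 609953 = q(q + 112), so q² + 112q − 609953 = 0.
Discriminant: 112² + 4·609953 = 12544 + 2439812 = 2452356; √2452356 = 1566.
q = (−112 + 1566)/2 = 727, and p = q + 112 = 839.
Check: 727 · 839 = 609953.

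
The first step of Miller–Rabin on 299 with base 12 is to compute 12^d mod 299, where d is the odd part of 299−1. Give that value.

285

299 − 1 = 298 = 2^1 · 149, so d = 149.
12^1 ≡ 12 (mod 299)
12^2 ≡ 12^2 = 144 ≡ 144 (mod 299)
12^4 ≡ 144^2 = 20736 ≡ 105 (mod 299)
12^8 ≡ 105^2 = 11025 ≡ 261 (mod 299)
12^16 ≡ 261^2 = 68121 ≡ 248 (mod 299)
12^32 ≡ 248^2 = 61504 ≡ 209 (mod 299)
12^64 ≡ 209^2 = 43681 ≡ 27 (mod 299)
12^128 ≡ 27^2 = 729 ≡ 131 (mod 299)
149 = 128 + 16 + 4 + 1 in binary powers of 2.
So 12^149 ≡ 131 · 248 · 105 · 12 ≡ 285 (mod 299).
Squaring chain: 285; never reaches −1, so base 12 is a Miller–Rabin witness that 299 is composite.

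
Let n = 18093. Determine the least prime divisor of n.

3

18093 is odd.
Digit sum 21, divisible by 3.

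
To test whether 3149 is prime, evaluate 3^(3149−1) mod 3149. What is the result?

3^1 ≡ 3 (mod 3149)
3^2 ≡ 3^2 = 9 ≡ 9 (mod 3149)
3^4 ≡ 9^2 = 81 ≡ 81 (mod 3149)
3^8 ≡ 81^2 = 6561 ≡ 263 (mod 3149)
3^16 ≡ 263^2 = 69169 ≡ 3040 (mod 3149)
3^32 ≡ 3040^2 = 9241600 ≡ 2434 (mod 3149)
3^64 ≡ 2434^2 = 5924356 ≡ 1087 (mod 3149)
3^128 ≡ 1087^2 = 1181569 ≡ 694 (mod 3149)
3^256 ≡ 694^2 = 481636 ≡ 2988 (mod 3149)
3^512 ≡ 2988^2 = 8928144 ≡ 729 (mod 3149)
3^1024 ≡ 729^2 = 531441 ≡ 2409 (mod 3149)
3^2048 ≡ 2409^2 = 5803281 ≡ 2823 (mod 3149)
3148 = 2048 + 1024 + 64 + 8 + 4 in binary powers of 2.
So 3^3148 ≡ 2823 · 2409 · 1087 · 263 · 81 ≡ 947 (mod 3149).
Since 947 ≠ 1, base 3 is a Fermat witness: 3149 is composite.

947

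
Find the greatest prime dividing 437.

23

437 = 19 · 23
23 is prime.
So 437 = 19 · 23; the largest prime factor is 23.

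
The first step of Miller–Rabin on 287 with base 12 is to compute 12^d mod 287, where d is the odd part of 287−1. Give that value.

199

287 − 1 = 286 = 2^1 · 143, so d = 143.
12^1 ≡ 12 (mod 287)
12^2 ≡ 12^2 = 144 ≡ 144 (mod 287)
12^4 ≡ 144^2 = 20736 ≡ 72 (mod 287)
12^8 ≡ 72^2 = 5184 ≡ 18 (mod 287)
12^16 ≡ 18^2 = 324 ≡ 37 (mod 287)
12^32 ≡ 37^2 = 1369 ≡ 221 (mod 287)
12^64 ≡ 221^2 = 48841 ≡ 51 (mod 287)
12^128 ≡ 51^2 = 2601 ≡ 18 (mod 287)
143 = 128 + 8 + 4 + 2 + 1 in binary powers of 2.
So 12^143 ≡ 18 · 18 · 72 · 144 · 12 ≡ 199 (mod 287).
Squaring chain: 199; never reaches −1, so base 12 is a Miller–Rabin witness that 287 is composite.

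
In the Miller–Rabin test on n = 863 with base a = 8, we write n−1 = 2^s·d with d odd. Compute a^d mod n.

863 − 1 = 862 = 2^1 · 431, so d = 431.
8^1 ≡ 8 (mod 863)
8^2 ≡ 8^2 = 64 ≡ 64 (mod 863)
8^4 ≡ 64^2 = 4096 ≡ 644 (mod 863)
8^8 ≡ 644^2 = 414736 ≡ 496 (mod 863)
8^16 ≡ 496^2 = 246016 ≡ 61 (mod 863)
8^32 ≡ 61^2 = 3721 ≡ 269 (mod 863)
8^64 ≡ 269^2 = 72361 ≡ 732 (mod 863)
8^128 ≡ 732^2 = 535824 ≡ 764 (mod 863)
8^256 ≡ 764^2 = 583696 ≡ 308 (mod 863)
431 = 256 + 128 + 32 + 8 + 4 + 2 + 1 in binary powers of 2.
So 8^431 ≡ 308 · 764 · 269 · 496 · 644 · 64 · 8 ≡ 1 (mod 863).
Since 8^d ≡ 1 (mod 863), base 8 does not prove 863 composite.

1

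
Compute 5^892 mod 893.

5^1 ≡ 5 (mod 893)
5^2 ≡ 5^2 = 25 ≡ 25 (mod 893)
5^4 ≡ 25^2 = 625 ≡ 625 (mod 893)
5^8 ≡ 625^2 = 390625 ≡ 384 (mod 893)
5^16 ≡ 384^2 = 147456 ≡ 111 (mod 893)
5^32 ≡ 111^2 = 12321 ≡ 712 (mod 893)
5^64 ≡ 712^2 = 506944 ≡ 613 (mod 893)
5^128 ≡ 613^2 = 375769 ≡ 709 (mod 893)
5^256 ≡ 709^2 = 502681 ≡ 815 (mod 893)
5^512 ≡ 815^2 = 664225 ≡ 726 (mod 893)
892 = 512 + 256 + 64 + 32 + 16 + 8 + 4 in binary powers of 2.
So 5^892 ≡ 726 · 815 · 613 · 712 · 111 · 384 · 625 ≡ 613 (mod 893).
Since 613 ≠ 1, base 5 is a Fermat witness: 893 is composite.

613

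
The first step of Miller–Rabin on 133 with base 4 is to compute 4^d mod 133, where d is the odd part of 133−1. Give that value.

106

133 − 1 = 132 = 2^2 · 33, so d = 33.
4^1 ≡ 4 (mod 133)
4^2 ≡ 4^2 = 16 ≡ 16 (mod 133)
4^4 ≡ 16^2 = 256 ≡ 123 (mod 133)
4^8 ≡ 123^2 = 15129 ≡ 100 (mod 133)
4^16 ≡ 100^2 = 10000 ≡ 25 (mod 133)
4^32 ≡ 25^2 = 625 ≡ 93 (mod 133)
33 = 32 + 1 in binary powers of 2.
So 4^33 ≡ 93 · 4 ≡ 106 (mod 133).
Squaring chain: 106 → 64; never reaches −1, so base 4 is a Miller–Rabin witness that 133 is composite.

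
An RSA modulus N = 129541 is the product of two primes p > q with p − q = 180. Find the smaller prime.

281

Since p = q + 180, we have 129541 = q(q + 180), so q² + 180q − 129541 = 0.
Discriminant: 180² + 4·129541 = 32400 + 518164 = 550564; √550564 = 742.
q = (−180 + 742)/2 = 281, and p = q + 180 = 461.
Check: 281 · 461 = 129541.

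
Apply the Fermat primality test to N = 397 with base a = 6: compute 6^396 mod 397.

6^1 ≡ 6 (mod 397)
6^2 ≡ 6^2 = 36 ≡ 36 (mod 397)
6^4 ≡ 36^2 = 1296 ≡ 105 (mod 397)
6^8 ≡ 105^2 = 11025 ≡ 306 (mod 397)
6^16 ≡ 306^2 = 93636 ≡ 341 (mod 397)
6^32 ≡ 341^2 = 116281 ≡ 357 (mod 397)
6^64 ≡ 357^2 = 127449 ≡ 12 (mod 397)
6^128 ≡ 12^2 = 144 ≡ 144 (mod 397)
6^256 ≡ 144^2 = 20736 ≡ 92 (mod 397)
396 = 256 + 128 + 8 + 4 in binary powers of 2.
So 6^396 ≡ 92 · 144 · 306 · 105 ≡ 1 (mod 397).
Since the result is 1, base 6 gives no evidence that 397 is composite.

1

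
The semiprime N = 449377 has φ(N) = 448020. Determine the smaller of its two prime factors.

φ(n) = (p−1)(q−1) = n − (p+q) + 1, so p + q = 449377 − 448020 + 1 = 1358.
p and q are the roots of t² − 1358t + 449377 = 0.
Discriminant: 1358² − 4·449377 = 1844164 − 1797508 = 46656; √46656 = 216.
q = (1358 − 216)/2 = 571, p = (1358 + 216)/2 = 787.
Check: 571 · 787 = 449377.

571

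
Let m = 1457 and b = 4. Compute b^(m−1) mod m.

686

4^1 ≡ 4 (mod 1457)
4^2 ≡ 4^2 = 16 ≡ 16 (mod 1457)
4^4 ≡ 16^2 = 256 ≡ 256 (mod 1457)
4^8 ≡ 256^2 = 65536 ≡ 1428 (mod 1457)
4^16 ≡ 1428^2 = 2039184 ≡ 841 (mod 1457)
4^32 ≡ 841^2 = 707281 ≡ 636 (mod 1457)
4^64 ≡ 636^2 = 404496 ≡ 907 (mod 1457)
4^128 ≡ 907^2 = 822649 ≡ 901 (mod 1457)
4^256 ≡ 901^2 = 811801 ≡ 252 (mod 1457)
4^512 ≡ 252^2 = 63504 ≡ 853 (mod 1457)
4^1024 ≡ 853^2 = 727609 ≡ 566 (mod 1457)
1456 = 1024 + 256 + 128 + 32 + 16 in binary powers of 2.
So 4^1456 ≡ 566 · 252 · 901 · 636 · 841 ≡ 686 (mod 1457).
Since 686 ≠ 1, base 4 is a Fermat witness: 1457 is composite.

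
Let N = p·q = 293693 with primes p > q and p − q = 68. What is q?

509

Since p = q + 68, we have 293693 = q(q + 68), so q² + 68q − 293693 = 0.
Discriminant: 68² + 4·293693 = 4624 + 1174772 = 1179396; √1179396 = 1086.
q = (−68 + 1086)/2 = 509, and p = q + 68 = 577.
Check: 509 · 577 = 293693.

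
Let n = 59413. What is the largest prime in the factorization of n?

59413 = 19 · 3127
3127 = 53 · 59
59 is prime.
So 59413 = 19 · 53 · 59; the largest prime factor is 59.

59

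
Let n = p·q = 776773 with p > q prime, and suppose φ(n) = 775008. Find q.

φ(n) = (p−1)(q−1) = n − (p+q) + 1, so p + q = 776773 − 775008 + 1 = 1766.
p and q are the roots of t² − 1766t + 776773 = 0.
Discriminant: 1766² − 4·776773 = 3118756 − 3107092 = 11664; √11664 = 108.
q = (1766 − 108)/2 = 829, p = (1766 + 108)/2 = 937.
Check: 829 · 937 = 776773.

829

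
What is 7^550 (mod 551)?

197

7^1 ≡ 7 (mod 551)
7^2 ≡ 7^2 = 49 ≡ 49 (mod 551)
7^4 ≡ 49^2 = 2401 ≡ 197 (mod 551)
7^8 ≡ 197^2 = 38809 ≡ 239 (mod 551)
7^16 ≡ 239^2 = 57121 ≡ 368 (mod 551)
7^32 ≡ 368^2 = 135424 ≡ 429 (mod 551)
7^64 ≡ 429^2 = 184041 ≡ 7 (mod 551)
7^128 ≡ 7^2 = 49 ≡ 49 (mod 551)
7^256 ≡ 49^2 = 2401 ≡ 197 (mod 551)
7^512 ≡ 197^2 = 38809 ≡ 239 (mod 551)
550 = 512 + 32 + 4 + 2 in binary powers of 2.
So 7^550 ≡ 239 · 429 · 197 · 49 ≡ 197 (mod 551).
Since 197 ≠ 1, base 7 is a Fermat witness: 551 is composite.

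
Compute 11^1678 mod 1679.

791

11^1 ≡ 11 (mod 1679)
11^2 ≡ 11^2 = 121 ≡ 121 (mod 1679)
11^4 ≡ 121^2 = 14641 ≡ 1209 (mod 1679)
11^8 ≡ 1209^2 = 1461681 ≡ 951 (mod 1679)
11^16 ≡ 951^2 = 904401 ≡ 1099 (mod 1679)
11^32 ≡ 1099^2 = 1207801 ≡ 600 (mod 1679)
11^64 ≡ 600^2 = 360000 ≡ 694 (mod 1679)
11^128 ≡ 694^2 = 481636 ≡ 1442 (mod 1679)
11^256 ≡ 1442^2 = 2079364 ≡ 762 (mod 1679)
11^512 ≡ 762^2 = 580644 ≡ 1389 (mod 1679)
11^1024 ≡ 1389^2 = 1929321 ≡ 150 (mod 1679)
1678 = 1024 + 512 + 128 + 8 + 4 + 2 in binary powers of 2.
So 11^1678 ≡ 150 · 1389 · 1442 · 951 · 1209 · 121 ≡ 791 (mod 1679).
Since 791 ≠ 1, base 11 is a Fermat witness: 1679 is composite.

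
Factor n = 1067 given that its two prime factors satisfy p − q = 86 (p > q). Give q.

11

Since p = q + 86, we have 1067 = q(q + 86), so q² + 86q − 1067 = 0.
Discriminant: 86² + 4·1067 = 7396 + 4268 = 11664; √11664 = 108.
q = (−86 + 108)/2 = 11, and p = q + 86 = 97.
Check: 11 · 97 = 1067.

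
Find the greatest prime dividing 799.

799 = 17 · 47
47 is prime.
So 799 = 17 · 47; the largest prime factor is 47.

47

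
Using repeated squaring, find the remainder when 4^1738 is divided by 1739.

995

4^1 ≡ 4 (mod 1739)
4^2 ≡ 4^2 = 16 ≡ 16 (mod 1739)
4^4 ≡ 16^2 = 256 ≡ 256 (mod 1739)
4^8 ≡ 256^2 = 65536 ≡ 1193 (mod 1739)
4^16 ≡ 1193^2 = 1423249 ≡ 747 (mod 1739)
4^32 ≡ 747^2 = 558009 ≡ 1529 (mod 1739)
4^64 ≡ 1529^2 = 2337841 ≡ 625 (mod 1739)
4^128 ≡ 625^2 = 390625 ≡ 1089 (mod 1739)
4^256 ≡ 1089^2 = 1185921 ≡ 1662 (mod 1739)
4^512 ≡ 1662^2 = 2762244 ≡ 712 (mod 1739)
4^1024 ≡ 712^2 = 506944 ≡ 895 (mod 1739)
1738 = 1024 + 512 + 128 + 64 + 8 + 2 in binary powers of 2.
So 4^1738 ≡ 895 · 712 · 1089 · 625 · 1193 · 16 ≡ 995 (mod 1739).
Since 995 ≠ 1, base 4 is a Fermat witness: 1739 is composite.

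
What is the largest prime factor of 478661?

83

478661 = 73 · 6557
6557 = 79 · 83
83 is prime.
So 478661 = 73 · 79 · 83; the largest prime factor is 83.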